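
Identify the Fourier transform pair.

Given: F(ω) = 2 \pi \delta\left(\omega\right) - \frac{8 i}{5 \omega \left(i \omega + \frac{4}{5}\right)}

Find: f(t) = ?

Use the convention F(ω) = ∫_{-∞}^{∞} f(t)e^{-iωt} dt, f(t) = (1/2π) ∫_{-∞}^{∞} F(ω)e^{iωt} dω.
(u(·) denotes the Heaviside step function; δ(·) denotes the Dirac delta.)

f(t) = 2 \left(1 - e^{- \frac{4 t}{5}}\right) u\left(t\right)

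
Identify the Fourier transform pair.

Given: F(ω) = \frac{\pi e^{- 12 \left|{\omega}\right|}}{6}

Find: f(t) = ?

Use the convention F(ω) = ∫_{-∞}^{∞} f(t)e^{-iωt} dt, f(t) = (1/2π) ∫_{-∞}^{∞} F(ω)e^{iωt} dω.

f(t) = \frac{2}{t^{2} + 144}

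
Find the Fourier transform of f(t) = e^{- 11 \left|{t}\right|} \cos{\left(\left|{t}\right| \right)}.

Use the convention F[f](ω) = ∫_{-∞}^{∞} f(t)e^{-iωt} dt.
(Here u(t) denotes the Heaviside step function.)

F(ω) = \frac{22 \left(\omega^{2} + 122\right)}{\omega^{4} + 240 \omega^{2} + 14884}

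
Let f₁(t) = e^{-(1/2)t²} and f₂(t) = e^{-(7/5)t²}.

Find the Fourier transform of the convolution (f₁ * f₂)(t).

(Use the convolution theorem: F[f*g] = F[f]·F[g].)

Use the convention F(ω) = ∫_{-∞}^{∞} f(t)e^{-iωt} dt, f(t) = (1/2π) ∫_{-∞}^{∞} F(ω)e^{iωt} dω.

F[f₁*f₂](ω) = \frac{\sqrt{70} \pi e^{- \frac{19 \omega^{2}}{28}}}{7}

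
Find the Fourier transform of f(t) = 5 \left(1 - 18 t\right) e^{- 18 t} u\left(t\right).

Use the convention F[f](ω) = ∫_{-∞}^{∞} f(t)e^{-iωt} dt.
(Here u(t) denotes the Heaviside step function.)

F(ω) = \frac{5 i \omega}{- \omega^{2} + 36 i \omega + 324}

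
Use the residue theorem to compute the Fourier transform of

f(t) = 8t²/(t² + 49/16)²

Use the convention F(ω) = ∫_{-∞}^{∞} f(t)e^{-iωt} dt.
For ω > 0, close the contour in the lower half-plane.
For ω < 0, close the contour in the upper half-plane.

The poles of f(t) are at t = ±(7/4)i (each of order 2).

Let g(z) = f(z)e^{-iωz}; for large |z| the factor e^{-iωz} decays in the lower half-plane when ω > 0 and in the upper half-plane when ω < 0.

Case ω > 0 (lower half-plane, clockwise contour ⇒ F(ω) = -2πi·ΣRes):
  Res_{z = - \frac{7 i}{4}} g(z) = i \left(\frac{8}{7} - 2 \omega\right) e^{- \frac{7 \omega}{4}} (pole of order 2)
  F(ω) = -2πi·ΣRes = \frac{4 \pi \left(4 - 7 \omega\right) e^{- \frac{7 \omega}{4}}}{7}

Case ω < 0 (upper half-plane, counterclockwise contour ⇒ F(ω) = +2πi·ΣRes):
  Res_{z = \frac{7 i}{4}} g(z) = i \left(- 2 \omega - \frac{8}{7}\right) e^{\frac{7 \omega}{4}} (pole of order 2)
  F(ω) = 2πi·ΣRes = \frac{4 \pi \left(7 \omega + 4\right) e^{\frac{7 \omega}{4}}}{7}

Both cases combine into a single formula in |ω|:

F(ω) = \frac{4 \pi \left(4 - 7 \left|{\omega}\right|\right) e^{- \frac{7 \left|{\omega}\right|}{4}}}{7}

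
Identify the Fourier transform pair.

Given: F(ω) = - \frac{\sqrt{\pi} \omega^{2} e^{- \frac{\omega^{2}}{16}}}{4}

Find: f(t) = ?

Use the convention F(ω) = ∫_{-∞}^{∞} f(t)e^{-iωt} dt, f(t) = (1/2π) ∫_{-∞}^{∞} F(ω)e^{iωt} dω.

f(t) = 2 \left(16 t^{2} - 2\right) e^{- 4 t^{2}}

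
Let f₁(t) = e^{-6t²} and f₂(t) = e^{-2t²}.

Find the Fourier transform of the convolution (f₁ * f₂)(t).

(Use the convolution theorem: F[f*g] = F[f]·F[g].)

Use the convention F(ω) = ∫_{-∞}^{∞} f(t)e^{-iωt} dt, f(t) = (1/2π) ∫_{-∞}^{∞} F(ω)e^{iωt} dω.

F[f₁*f₂](ω) = \frac{\sqrt{3} \pi e^{- \frac{\omega^{2}}{6}}}{6}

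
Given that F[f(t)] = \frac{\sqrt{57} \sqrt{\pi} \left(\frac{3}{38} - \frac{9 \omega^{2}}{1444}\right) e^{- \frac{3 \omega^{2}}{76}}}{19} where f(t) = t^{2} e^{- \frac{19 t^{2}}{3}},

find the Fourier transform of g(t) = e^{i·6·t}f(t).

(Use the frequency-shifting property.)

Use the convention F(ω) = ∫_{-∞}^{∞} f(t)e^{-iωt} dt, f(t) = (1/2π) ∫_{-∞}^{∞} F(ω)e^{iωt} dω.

F[g](ω) = \frac{3 \sqrt{57} \sqrt{\pi} \left(38 - 3 \left(\omega - 6\right)^{2}\right) e^{- \frac{3 \left(\omega - 6\right)^{2}}{76}}}{27436}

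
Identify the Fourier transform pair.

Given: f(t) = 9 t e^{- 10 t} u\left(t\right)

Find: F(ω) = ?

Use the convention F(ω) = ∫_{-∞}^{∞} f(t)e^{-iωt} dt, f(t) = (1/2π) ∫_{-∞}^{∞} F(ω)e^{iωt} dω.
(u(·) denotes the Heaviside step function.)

F(ω) = \frac{9}{\left(i \omega + 10\right)^{2}}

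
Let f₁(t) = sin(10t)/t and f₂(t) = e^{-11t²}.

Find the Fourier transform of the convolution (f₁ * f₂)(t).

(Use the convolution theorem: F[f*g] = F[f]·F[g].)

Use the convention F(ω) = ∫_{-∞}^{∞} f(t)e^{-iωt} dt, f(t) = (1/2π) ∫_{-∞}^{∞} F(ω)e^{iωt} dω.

F[f₁*f₂](ω) = \begin{cases} \frac{\sqrt{11} \pi^{\frac{3}{2}} e^{- \frac{\omega^{2}}{44}}}{11} & \text{for}\: \omega > -10 \wedge \omega < 10 \\0 & \text{otherwise} \end{cases}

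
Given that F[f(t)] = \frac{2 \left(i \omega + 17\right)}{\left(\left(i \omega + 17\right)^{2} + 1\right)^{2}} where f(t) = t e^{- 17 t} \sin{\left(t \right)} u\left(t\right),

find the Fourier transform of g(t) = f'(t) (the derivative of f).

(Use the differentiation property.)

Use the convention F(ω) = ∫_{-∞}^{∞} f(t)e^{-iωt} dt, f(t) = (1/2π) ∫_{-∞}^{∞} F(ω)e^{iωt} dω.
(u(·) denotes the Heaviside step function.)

F[g](ω) = \frac{2 i \omega \left(i \omega + 17\right)}{\left(\left(i \omega + 17\right)^{2} + 1\right)^{2}}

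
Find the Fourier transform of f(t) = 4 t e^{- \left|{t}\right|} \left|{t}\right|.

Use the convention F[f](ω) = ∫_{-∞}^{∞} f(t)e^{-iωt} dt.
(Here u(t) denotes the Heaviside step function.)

F(ω) = \frac{16 i \omega \left(\omega^{2} - 3\right)}{\left(\omega^{2} + 1\right)^{3}}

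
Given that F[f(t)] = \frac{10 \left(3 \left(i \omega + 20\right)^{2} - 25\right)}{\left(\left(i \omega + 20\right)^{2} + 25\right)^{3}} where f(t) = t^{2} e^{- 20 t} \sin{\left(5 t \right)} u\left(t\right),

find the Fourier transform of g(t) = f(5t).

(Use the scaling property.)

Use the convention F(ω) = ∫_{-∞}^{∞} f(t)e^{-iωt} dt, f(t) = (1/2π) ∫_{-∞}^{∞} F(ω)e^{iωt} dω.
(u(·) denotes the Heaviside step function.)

F[g](ω) = \frac{1250 \left(3 \left(i \omega + 100\right)^{2} - 625\right)}{\left(\left(i \omega + 100\right)^{2} + 625\right)^{3}}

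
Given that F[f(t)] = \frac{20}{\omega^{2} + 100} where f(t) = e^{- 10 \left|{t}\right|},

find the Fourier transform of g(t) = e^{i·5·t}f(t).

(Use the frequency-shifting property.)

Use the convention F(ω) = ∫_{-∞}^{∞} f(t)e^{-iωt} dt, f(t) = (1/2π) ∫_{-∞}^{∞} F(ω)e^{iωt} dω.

F[g](ω) = \frac{20}{\left(\omega - 5\right)^{2} + 100}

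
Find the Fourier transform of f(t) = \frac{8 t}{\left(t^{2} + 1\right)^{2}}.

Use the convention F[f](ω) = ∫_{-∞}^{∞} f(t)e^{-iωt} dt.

F(ω) = - 4 i \pi \omega e^{- \left|{\omega}\right|}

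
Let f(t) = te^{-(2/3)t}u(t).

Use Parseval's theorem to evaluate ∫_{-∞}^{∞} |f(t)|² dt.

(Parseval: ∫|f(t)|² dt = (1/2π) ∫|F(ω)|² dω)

∫|f(t)|² dt = \frac{27}{32}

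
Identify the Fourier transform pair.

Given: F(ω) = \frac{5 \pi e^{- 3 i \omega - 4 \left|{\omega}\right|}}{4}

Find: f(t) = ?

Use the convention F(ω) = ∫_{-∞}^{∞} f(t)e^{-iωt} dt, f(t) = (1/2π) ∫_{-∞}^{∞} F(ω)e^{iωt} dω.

f(t) = \frac{5}{\left(t - 3\right)^{2} + 16}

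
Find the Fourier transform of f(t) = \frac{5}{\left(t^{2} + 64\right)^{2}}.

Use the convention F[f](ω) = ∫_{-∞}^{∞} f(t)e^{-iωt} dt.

F(ω) = \frac{5 \pi \left(8 \left|{\omega}\right| + 1\right) e^{- 8 \left|{\omega}\right|}}{1024}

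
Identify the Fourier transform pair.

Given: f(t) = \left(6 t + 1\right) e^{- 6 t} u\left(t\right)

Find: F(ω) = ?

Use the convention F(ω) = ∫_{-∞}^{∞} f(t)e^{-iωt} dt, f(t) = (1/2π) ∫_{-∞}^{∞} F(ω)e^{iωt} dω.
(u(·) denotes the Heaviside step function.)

F(ω) = \frac{- i \omega - 12}{\omega^{2} - 12 i \omega - 36}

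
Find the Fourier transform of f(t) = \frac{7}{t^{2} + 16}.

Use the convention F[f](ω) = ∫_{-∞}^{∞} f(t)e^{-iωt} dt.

F(ω) = \frac{7 \pi e^{- 4 \left|{\omega}\right|}}{4}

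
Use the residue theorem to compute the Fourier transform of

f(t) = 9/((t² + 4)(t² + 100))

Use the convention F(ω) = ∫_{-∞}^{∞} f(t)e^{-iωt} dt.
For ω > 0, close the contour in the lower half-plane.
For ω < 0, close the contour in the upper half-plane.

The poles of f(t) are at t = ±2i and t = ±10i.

Let g(z) = f(z)e^{-iωz}; for large |z| the factor e^{-iωz} decays in the lower half-plane when ω > 0 and in the upper half-plane when ω < 0.

Case ω > 0 (lower half-plane, clockwise contour ⇒ F(ω) = -2πi·ΣRes):
  Res_{z = - 2 i} g(z) = \frac{3 i e^{- 2 \omega}}{128}
  Res_{z = - 10 i} g(z) = - \frac{3 i e^{- 10 \omega}}{640}
  F(ω) = -2πi·ΣRes = \frac{3 \pi \left(5 e^{8 \omega} - 1\right) e^{- 10 \omega}}{320}

Case ω < 0 (upper half-plane, counterclockwise contour ⇒ F(ω) = +2πi·ΣRes):
  Res_{z = 2 i} g(z) = - \frac{3 i e^{2 \omega}}{128}
  Res_{z = 10 i} g(z) = \frac{3 i e^{10 \omega}}{640}
  F(ω) = 2πi·ΣRes = \frac{3 \pi \left(5 - e^{8 \omega}\right) e^{2 \omega}}{320}

Both cases combine into a single formula in |ω|:

F(ω) = \frac{3 \pi \left(5 e^{8 \left|{\omega}\right|} - 1\right) e^{- 10 \left|{\omega}\right|}}{320}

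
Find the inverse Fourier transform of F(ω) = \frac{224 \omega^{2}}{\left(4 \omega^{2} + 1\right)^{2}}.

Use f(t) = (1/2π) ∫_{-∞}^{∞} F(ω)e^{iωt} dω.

f(t) = 7 \left(1 - \frac{\left|{t}\right|}{2}\right) e^{- \frac{\left|{t}\right|}{2}}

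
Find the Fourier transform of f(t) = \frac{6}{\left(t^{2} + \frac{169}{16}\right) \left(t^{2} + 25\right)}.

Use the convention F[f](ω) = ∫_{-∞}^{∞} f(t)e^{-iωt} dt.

F(ω) = - \frac{32 \pi e^{- 5 \left|{\omega}\right|}}{385} + \frac{128 \pi e^{- \frac{13 \left|{\omega}\right|}{4}}}{1001}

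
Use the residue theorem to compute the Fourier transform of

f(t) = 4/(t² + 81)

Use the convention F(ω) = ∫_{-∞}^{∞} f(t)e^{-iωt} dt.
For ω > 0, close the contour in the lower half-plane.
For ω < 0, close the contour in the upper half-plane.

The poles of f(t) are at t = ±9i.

Let g(z) = f(z)e^{-iωz}; for large |z| the factor e^{-iωz} decays in the lower half-plane when ω > 0 and in the upper half-plane when ω < 0.

Case ω > 0 (lower half-plane, clockwise contour ⇒ F(ω) = -2πi·ΣRes):
  Res_{z = - 9 i} g(z) = \frac{2 i e^{- 9 \omega}}{9}
  F(ω) = -2πi·ΣRes = \frac{4 \pi e^{- 9 \omega}}{9}

Case ω < 0 (upper half-plane, counterclockwise contour ⇒ F(ω) = +2πi·ΣRes):
  Res_{z = 9 i} g(z) = - \frac{2 i e^{9 \omega}}{9}
  F(ω) = 2πi·ΣRes = \frac{4 \pi e^{9 \omega}}{9}

Both cases combine into a single formula in |ω|:

F(ω) = \frac{4 \pi e^{- 9 \left|{\omega}\right|}}{9}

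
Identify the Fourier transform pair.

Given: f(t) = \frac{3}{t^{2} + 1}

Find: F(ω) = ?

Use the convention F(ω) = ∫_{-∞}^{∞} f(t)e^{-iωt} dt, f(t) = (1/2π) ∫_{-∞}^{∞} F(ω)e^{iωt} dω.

F(ω) = 3 \pi e^{- \left|{\omega}\right|}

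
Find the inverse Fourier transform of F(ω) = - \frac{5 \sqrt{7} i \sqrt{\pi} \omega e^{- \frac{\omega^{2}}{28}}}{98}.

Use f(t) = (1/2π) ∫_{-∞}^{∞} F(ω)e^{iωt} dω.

f(t) = 5 t e^{- 7 t^{2}}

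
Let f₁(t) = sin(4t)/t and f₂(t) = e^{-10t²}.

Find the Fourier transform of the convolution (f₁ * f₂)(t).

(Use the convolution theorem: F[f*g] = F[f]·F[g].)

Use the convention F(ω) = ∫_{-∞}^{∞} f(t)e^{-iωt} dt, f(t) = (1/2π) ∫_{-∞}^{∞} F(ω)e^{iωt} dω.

F[f₁*f₂](ω) = \begin{cases} \frac{\sqrt{10} \pi^{\frac{3}{2}} e^{- \frac{\omega^{2}}{40}}}{10} & \text{for}\: \omega > -4 \wedge \omega < 4 \\0 & \text{otherwise} \end{cases}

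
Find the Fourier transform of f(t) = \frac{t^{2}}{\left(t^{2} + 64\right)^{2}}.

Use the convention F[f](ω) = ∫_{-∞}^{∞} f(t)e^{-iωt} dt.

F(ω) = \frac{\pi \left(1 - 8 \left|{\omega}\right|\right) e^{- 8 \left|{\omega}\right|}}{16}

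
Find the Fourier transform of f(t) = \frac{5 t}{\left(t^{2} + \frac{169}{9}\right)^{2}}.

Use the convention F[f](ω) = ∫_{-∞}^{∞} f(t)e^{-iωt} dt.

F(ω) = - \frac{15 i \pi \omega e^{- \frac{13 \left|{\omega}\right|}{3}}}{26}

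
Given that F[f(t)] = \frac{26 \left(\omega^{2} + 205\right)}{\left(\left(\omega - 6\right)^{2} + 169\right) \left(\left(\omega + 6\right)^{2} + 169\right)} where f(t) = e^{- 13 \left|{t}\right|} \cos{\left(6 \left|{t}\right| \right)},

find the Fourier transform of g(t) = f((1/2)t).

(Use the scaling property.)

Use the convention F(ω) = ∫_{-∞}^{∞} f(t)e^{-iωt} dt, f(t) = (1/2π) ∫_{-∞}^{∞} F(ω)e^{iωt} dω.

F[g](ω) = \frac{52 \left(4 \omega^{2} + 205\right)}{16 \omega^{4} + 1064 \omega^{2} + 42025}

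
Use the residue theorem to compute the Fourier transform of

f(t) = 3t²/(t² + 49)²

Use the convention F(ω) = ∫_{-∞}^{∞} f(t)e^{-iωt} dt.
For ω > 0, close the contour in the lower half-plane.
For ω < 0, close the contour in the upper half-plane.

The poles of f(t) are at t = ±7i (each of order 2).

Let g(z) = f(z)e^{-iωz}; for large |z| the factor e^{-iωz} decays in the lower half-plane when ω > 0 and in the upper half-plane when ω < 0.

Case ω > 0 (lower half-plane, clockwise contour ⇒ F(ω) = -2πi·ΣRes):
  Res_{z = - 7 i} g(z) = \frac{3 i \left(1 - 7 \omega\right) e^{- 7 \omega}}{28} (pole of order 2)
  F(ω) = -2πi·ΣRes = \frac{3 \pi \left(1 - 7 \omega\right) e^{- 7 \omega}}{14}

Case ω < 0 (upper half-plane, counterclockwise contour ⇒ F(ω) = +2πi·ΣRes):
  Res_{z = 7 i} g(z) = \frac{3 i \left(- 7 \omega - 1\right) e^{7 \omega}}{28} (pole of order 2)
  F(ω) = 2πi·ΣRes = \frac{3 \pi \left(7 \omega + 1\right) e^{7 \omega}}{14}

Both cases combine into a single formula in |ω|:

F(ω) = \frac{3 \pi \left(1 - 7 \left|{\omega}\right|\right) e^{- 7 \left|{\omega}\right|}}{14}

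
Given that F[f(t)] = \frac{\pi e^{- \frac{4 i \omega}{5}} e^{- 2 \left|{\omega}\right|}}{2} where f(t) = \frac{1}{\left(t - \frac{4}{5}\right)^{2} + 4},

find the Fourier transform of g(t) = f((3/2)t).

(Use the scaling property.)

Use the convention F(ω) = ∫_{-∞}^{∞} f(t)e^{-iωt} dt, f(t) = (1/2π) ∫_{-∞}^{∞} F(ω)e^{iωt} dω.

F[g](ω) = \frac{\pi e^{- \frac{8 i \omega}{15} - \frac{4 \left|{\omega}\right|}{3}}}{3}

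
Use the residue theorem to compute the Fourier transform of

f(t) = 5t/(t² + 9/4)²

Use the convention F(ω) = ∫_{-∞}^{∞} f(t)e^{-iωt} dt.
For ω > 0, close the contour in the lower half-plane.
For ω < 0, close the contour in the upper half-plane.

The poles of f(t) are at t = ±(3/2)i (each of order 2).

Let g(z) = f(z)e^{-iωz}; for large |z| the factor e^{-iωz} decays in the lower half-plane when ω > 0 and in the upper half-plane when ω < 0.

Case ω > 0 (lower half-plane, clockwise contour ⇒ F(ω) = -2πi·ΣRes):
  Res_{z = - \frac{3 i}{2}} g(z) = \frac{5 \omega e^{- \frac{3 \omega}{2}}}{6} (pole of order 2)
  F(ω) = -2πi·ΣRes = - \frac{5 i \pi \omega e^{- \frac{3 \omega}{2}}}{3}

Case ω < 0 (upper half-plane, counterclockwise contour ⇒ F(ω) = +2πi·ΣRes):
  Res_{z = \frac{3 i}{2}} g(z) = - \frac{5 \omega e^{\frac{3 \omega}{2}}}{6} (pole of order 2)
  F(ω) = 2πi·ΣRes = - \frac{5 i \pi \omega e^{\frac{3 \omega}{2}}}{3}

Both cases combine into a single formula in |ω|:

F(ω) = - \frac{5 i \pi \omega e^{- \frac{3 \left|{\omega}\right|}{2}}}{3}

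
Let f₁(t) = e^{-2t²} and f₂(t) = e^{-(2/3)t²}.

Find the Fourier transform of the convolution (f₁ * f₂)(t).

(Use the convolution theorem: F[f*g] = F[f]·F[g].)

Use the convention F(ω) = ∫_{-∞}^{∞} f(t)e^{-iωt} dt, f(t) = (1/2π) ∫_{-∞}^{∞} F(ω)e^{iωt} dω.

F[f₁*f₂](ω) = \frac{\sqrt{3} \pi e^{- \frac{\omega^{2}}{2}}}{2}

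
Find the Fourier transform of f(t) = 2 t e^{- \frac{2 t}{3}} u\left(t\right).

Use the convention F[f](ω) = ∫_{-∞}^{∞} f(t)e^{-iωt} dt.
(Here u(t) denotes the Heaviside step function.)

F(ω) = \frac{18}{\left(3 i \omega + 2\right)^{2}}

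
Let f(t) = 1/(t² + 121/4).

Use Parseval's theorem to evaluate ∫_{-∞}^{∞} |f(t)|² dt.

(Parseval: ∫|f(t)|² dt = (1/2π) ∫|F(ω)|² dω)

∫|f(t)|² dt = \frac{4 \pi}{1331}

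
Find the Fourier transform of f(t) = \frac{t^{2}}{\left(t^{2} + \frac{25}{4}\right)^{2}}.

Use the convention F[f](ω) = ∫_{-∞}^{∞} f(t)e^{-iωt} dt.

F(ω) = \frac{\pi \left(2 - 5 \left|{\omega}\right|\right) e^{- \frac{5 \left|{\omega}\right|}{2}}}{10}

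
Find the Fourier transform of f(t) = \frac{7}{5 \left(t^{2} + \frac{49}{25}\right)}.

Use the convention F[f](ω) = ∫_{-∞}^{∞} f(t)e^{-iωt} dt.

F(ω) = \pi e^{- \frac{7 \left|{\omega}\right|}{5}}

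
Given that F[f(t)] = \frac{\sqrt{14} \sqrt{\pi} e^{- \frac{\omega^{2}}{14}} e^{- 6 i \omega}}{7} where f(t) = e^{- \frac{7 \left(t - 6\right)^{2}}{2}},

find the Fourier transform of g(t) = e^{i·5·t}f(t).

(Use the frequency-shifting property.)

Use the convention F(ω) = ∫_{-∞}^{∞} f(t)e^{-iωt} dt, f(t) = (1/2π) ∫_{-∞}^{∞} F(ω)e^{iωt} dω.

F[g](ω) = \frac{\sqrt{14} \sqrt{\pi} e^{- \frac{\left(\omega - 5\right) \left(\omega - 5 + 84 i\right)}{14}}}{7}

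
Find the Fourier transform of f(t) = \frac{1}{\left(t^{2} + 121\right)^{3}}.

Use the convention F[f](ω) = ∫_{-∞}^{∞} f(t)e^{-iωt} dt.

F(ω) = \frac{\pi \left(121 \omega^{2} + 33 \left|{\omega}\right| + 3\right) e^{- 11 \left|{\omega}\right|}}{1288408}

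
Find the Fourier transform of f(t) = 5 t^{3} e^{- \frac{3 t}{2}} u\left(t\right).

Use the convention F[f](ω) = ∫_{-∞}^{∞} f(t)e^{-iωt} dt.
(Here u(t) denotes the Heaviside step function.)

F(ω) = \frac{480}{\left(2 i \omega + 3\right)^{4}}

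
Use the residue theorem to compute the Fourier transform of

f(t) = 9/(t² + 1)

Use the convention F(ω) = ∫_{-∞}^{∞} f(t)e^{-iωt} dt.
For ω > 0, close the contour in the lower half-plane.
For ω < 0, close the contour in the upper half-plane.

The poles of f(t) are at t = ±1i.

Let g(z) = f(z)e^{-iωz}; for large |z| the factor e^{-iωz} decays in the lower half-plane when ω > 0 and in the upper half-plane when ω < 0.

Case ω > 0 (lower half-plane, clockwise contour ⇒ F(ω) = -2πi·ΣRes):
  Res_{z = - i} g(z) = \frac{9 i e^{- \omega}}{2}
  F(ω) = -2πi·ΣRes = 9 \pi e^{- \omega}

Case ω < 0 (upper half-plane, counterclockwise contour ⇒ F(ω) = +2πi·ΣRes):
  Res_{z = i} g(z) = - \frac{9 i e^{\omega}}{2}
  F(ω) = 2πi·ΣRes = 9 \pi e^{\omega}

Both cases combine into a single formula in |ω|:

F(ω) = 9 \pi e^{- \left|{\omega}\right|}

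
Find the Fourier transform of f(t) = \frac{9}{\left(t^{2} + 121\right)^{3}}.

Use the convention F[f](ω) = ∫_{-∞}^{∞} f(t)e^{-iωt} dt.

F(ω) = \frac{9 \pi \left(121 \omega^{2} + 33 \left|{\omega}\right| + 3\right) e^{- 11 \left|{\omega}\right|}}{1288408}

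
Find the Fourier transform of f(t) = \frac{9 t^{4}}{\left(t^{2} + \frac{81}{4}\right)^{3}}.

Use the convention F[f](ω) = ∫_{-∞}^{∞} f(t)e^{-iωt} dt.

F(ω) = \frac{3 \pi \left(27 \omega^{2} - 30 \left|{\omega}\right| + 4\right) e^{- \frac{9 \left|{\omega}\right|}{2}}}{16}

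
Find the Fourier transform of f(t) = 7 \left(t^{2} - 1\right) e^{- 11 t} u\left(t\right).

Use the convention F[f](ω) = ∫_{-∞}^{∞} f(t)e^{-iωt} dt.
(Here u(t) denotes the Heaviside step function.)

F(ω) = \frac{7 \left(2 i \omega - \left(i \omega + 11\right)^{3} + 22\right)}{\left(i \omega + 11\right)^{4}}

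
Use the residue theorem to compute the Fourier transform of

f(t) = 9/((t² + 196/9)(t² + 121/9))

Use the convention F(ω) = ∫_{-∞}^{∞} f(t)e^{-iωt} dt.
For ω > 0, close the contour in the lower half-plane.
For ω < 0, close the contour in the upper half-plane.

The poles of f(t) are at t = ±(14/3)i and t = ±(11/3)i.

Let g(z) = f(z)e^{-iωz}; for large |z| the factor e^{-iωz} decays in the lower half-plane when ω > 0 and in the upper half-plane when ω < 0.

Case ω > 0 (lower half-plane, clockwise contour ⇒ F(ω) = -2πi·ΣRes):
  Res_{z = - \frac{14 i}{3}} g(z) = - \frac{81 i e^{- \frac{14 \omega}{3}}}{700}
  Res_{z = - \frac{11 i}{3}} g(z) = \frac{81 i e^{- \frac{11 \omega}{3}}}{550}
  F(ω) = -2πi·ΣRes = \frac{81 \pi \left(14 e^{\omega} - 11\right) e^{- \frac{14 \omega}{3}}}{3850}

Case ω < 0 (upper half-plane, counterclockwise contour ⇒ F(ω) = +2πi·ΣRes):
  Res_{z = \frac{14 i}{3}} g(z) = \frac{81 i e^{\frac{14 \omega}{3}}}{700}
  Res_{z = \frac{11 i}{3}} g(z) = - \frac{81 i e^{\frac{11 \omega}{3}}}{550}
  F(ω) = 2πi·ΣRes = \frac{81 \pi \left(14 - 11 e^{\omega}\right) e^{\frac{11 \omega}{3}}}{3850}

Both cases combine into a single formula in |ω|:

F(ω) = \frac{81 \pi \left(14 e^{\left|{\omega}\right|} - 11\right) e^{- \frac{14 \left|{\omega}\right|}{3}}}{3850}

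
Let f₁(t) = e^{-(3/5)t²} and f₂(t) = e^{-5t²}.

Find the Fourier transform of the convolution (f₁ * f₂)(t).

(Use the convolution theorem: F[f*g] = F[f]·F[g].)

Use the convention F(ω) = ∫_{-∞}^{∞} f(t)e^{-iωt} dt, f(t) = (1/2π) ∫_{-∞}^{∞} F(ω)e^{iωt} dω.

F[f₁*f₂](ω) = \frac{\sqrt{3} \pi e^{- \frac{7 \omega^{2}}{15}}}{3}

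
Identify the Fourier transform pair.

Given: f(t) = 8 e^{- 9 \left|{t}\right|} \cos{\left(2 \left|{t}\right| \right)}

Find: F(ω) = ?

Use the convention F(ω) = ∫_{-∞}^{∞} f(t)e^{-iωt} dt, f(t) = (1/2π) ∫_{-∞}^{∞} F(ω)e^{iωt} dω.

F(ω) = \frac{144 \left(\omega^{2} + 85\right)}{\omega^{4} + 154 \omega^{2} + 7225}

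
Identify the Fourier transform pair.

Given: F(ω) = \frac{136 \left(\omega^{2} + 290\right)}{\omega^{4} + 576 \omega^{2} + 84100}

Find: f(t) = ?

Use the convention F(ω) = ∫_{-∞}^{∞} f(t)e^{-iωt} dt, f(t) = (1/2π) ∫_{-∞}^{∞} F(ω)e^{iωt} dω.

f(t) = 4 e^{- 17 \left|{t}\right|} \cos{\left(t \right)}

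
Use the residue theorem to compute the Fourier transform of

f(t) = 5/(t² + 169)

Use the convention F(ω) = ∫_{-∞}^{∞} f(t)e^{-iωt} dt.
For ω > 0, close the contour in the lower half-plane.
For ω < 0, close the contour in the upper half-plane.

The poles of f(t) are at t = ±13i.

Let g(z) = f(z)e^{-iωz}; for large |z| the factor e^{-iωz} decays in the lower half-plane when ω > 0 and in the upper half-plane when ω < 0.

Case ω > 0 (lower half-plane, clockwise contour ⇒ F(ω) = -2πi·ΣRes):
  Res_{z = - 13 i} g(z) = \frac{5 i e^{- 13 \omega}}{26}
  F(ω) = -2πi·ΣRes = \frac{5 \pi e^{- 13 \omega}}{13}

Case ω < 0 (upper half-plane, counterclockwise contour ⇒ F(ω) = +2πi·ΣRes):
  Res_{z = 13 i} g(z) = - \frac{5 i e^{13 \omega}}{26}
  F(ω) = 2πi·ΣRes = \frac{5 \pi e^{13 \omega}}{13}

Both cases combine into a single formula in |ω|:

F(ω) = \frac{5 \pi e^{- 13 \left|{\omega}\right|}}{13}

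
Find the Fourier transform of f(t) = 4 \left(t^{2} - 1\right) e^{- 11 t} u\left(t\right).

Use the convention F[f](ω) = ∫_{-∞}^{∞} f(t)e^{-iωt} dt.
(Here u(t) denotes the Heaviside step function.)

F(ω) = \frac{4 \left(2 i \omega - \left(i \omega + 11\right)^{3} + 22\right)}{\left(i \omega + 11\right)^{4}}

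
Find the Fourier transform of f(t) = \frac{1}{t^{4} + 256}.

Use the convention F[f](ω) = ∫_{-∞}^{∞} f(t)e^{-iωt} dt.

F(ω) = \frac{\pi e^{- 2 \sqrt{2} \left|{\omega}\right|} \sin{\left(2 \sqrt{2} \left|{\omega}\right| + \frac{\pi}{4} \right)}}{64}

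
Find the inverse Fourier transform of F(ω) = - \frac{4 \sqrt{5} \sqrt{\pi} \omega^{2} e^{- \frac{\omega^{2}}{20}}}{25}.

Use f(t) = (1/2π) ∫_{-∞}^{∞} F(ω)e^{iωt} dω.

f(t) = 4 \left(20 t^{2} - 2\right) e^{- 5 t^{2}}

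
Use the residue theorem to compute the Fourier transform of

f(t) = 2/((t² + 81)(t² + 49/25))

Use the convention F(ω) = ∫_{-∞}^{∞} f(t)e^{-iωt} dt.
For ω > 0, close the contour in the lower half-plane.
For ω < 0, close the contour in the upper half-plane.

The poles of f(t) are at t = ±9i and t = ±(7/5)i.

Let g(z) = f(z)e^{-iωz}; for large |z| the factor e^{-iωz} decays in the lower half-plane when ω > 0 and in the upper half-plane when ω < 0.

Case ω > 0 (lower half-plane, clockwise contour ⇒ F(ω) = -2πi·ΣRes):
  Res_{z = - 9 i} g(z) = - \frac{25 i e^{- 9 \omega}}{17784}
  Res_{z = - \frac{7 i}{5}} g(z) = \frac{125 i e^{- \frac{7 \omega}{5}}}{13832}
  F(ω) = -2πi·ΣRes = - \frac{25 \pi e^{- 9 \omega}}{8892} + \frac{125 \pi e^{- \frac{7 \omega}{5}}}{6916}

Case ω < 0 (upper half-plane, counterclockwise contour ⇒ F(ω) = +2πi·ΣRes):
  Res_{z = 9 i} g(z) = \frac{25 i e^{9 \omega}}{17784}
  Res_{z = \frac{7 i}{5}} g(z) = - \frac{125 i e^{\frac{7 \omega}{5}}}{13832}
  F(ω) = 2πi·ΣRes = \frac{25 \pi \left(45 e^{\frac{7 \omega}{5}} - 7 e^{9 \omega}\right)}{62244}

Both cases combine into a single formula in |ω|:

F(ω) = - \frac{25 \pi e^{- 9 \left|{\omega}\right|}}{8892} + \frac{125 \pi e^{- \frac{7 \left|{\omega}\right|}{5}}}{6916}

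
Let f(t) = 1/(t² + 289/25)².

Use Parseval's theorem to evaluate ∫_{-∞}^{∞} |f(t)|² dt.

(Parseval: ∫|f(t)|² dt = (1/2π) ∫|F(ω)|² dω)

∫|f(t)|² dt = \frac{390625 \pi}{6565418768}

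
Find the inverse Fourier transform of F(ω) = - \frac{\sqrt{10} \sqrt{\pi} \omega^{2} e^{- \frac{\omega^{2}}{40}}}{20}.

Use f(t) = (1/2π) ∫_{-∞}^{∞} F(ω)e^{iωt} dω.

f(t) = 5 \left(40 t^{2} - 2\right) e^{- 10 t^{2}}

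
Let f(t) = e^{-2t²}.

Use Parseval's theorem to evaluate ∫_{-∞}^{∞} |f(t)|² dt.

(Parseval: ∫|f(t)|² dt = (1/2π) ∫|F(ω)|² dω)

∫|f(t)|² dt = \frac{\sqrt{\pi}}{2}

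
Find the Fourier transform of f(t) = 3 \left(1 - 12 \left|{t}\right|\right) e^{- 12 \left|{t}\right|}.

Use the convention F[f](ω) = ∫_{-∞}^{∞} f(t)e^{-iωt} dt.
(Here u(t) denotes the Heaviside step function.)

F(ω) = \frac{144 \omega^{2}}{\left(\omega^{2} + 144\right)^{2}}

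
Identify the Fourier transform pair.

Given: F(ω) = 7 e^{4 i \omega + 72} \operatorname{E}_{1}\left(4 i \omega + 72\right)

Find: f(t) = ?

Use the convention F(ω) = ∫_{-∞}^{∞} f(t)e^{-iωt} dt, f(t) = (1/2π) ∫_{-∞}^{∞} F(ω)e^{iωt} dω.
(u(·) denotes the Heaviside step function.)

f(t) = \frac{7 e^{- 18 t} u\left(t\right)}{t + 4}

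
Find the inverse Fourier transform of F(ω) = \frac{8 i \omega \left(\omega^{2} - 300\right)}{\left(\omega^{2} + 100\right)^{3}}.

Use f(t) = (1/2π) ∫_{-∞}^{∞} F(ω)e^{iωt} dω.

f(t) = 2 t e^{- 10 \left|{t}\right|} \left|{t}\right|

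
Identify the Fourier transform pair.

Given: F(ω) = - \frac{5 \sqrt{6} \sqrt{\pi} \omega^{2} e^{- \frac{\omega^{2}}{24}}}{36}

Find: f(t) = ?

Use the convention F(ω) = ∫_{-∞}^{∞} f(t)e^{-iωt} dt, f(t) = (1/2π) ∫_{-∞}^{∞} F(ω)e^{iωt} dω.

f(t) = 5 \left(24 t^{2} - 2\right) e^{- 6 t^{2}}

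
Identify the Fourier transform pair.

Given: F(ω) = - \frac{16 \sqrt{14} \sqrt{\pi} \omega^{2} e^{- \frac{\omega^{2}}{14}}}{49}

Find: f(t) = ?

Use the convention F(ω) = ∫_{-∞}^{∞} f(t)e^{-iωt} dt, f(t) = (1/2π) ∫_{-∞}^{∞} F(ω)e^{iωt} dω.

f(t) = 8 \left(14 t^{2} - 2\right) e^{- \frac{7 t^{2}}{2}}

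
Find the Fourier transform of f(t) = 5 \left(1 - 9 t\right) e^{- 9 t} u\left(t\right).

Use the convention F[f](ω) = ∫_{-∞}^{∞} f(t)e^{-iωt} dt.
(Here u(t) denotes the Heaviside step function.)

F(ω) = \frac{5 i \omega}{- \omega^{2} + 18 i \omega + 81}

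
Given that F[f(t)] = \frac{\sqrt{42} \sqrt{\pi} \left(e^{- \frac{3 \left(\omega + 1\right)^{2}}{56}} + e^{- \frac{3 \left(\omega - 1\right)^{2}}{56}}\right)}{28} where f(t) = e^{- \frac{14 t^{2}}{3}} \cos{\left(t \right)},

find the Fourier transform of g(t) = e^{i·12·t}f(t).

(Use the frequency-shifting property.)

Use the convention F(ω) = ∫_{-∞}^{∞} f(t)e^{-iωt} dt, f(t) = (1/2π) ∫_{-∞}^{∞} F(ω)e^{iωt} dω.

F[g](ω) = \frac{\sqrt{42} \sqrt{\pi} \left(e^{\frac{3 \omega}{14}} + e^{\frac{18}{7}}\right) e^{- \frac{3 \omega^{2}}{56} + \frac{33 \omega}{28} - \frac{507}{56}}}{28}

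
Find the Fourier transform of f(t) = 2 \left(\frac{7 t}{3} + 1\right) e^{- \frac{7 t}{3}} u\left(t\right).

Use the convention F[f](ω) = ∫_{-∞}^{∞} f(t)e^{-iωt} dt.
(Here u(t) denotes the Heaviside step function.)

F(ω) = \frac{6 \left(- 3 i \omega - 14\right)}{9 \omega^{2} - 42 i \omega - 49}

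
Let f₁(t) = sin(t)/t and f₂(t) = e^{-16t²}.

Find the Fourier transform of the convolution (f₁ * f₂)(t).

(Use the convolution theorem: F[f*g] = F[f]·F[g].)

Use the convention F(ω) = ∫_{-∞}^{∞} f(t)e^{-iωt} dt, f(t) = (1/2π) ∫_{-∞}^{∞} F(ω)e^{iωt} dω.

F[f₁*f₂](ω) = \begin{cases} \frac{\pi^{\frac{3}{2}} e^{- \frac{\omega^{2}}{64}}}{4} & \text{for}\: \omega > -1 \wedge \omega < 1 \\0 & \text{otherwise} \end{cases}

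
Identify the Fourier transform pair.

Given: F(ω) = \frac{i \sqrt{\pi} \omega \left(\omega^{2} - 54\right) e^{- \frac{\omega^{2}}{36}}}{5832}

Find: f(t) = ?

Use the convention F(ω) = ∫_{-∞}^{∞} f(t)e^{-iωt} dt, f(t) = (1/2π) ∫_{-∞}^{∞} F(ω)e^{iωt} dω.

f(t) = 3 t^{3} e^{- 9 t^{2}}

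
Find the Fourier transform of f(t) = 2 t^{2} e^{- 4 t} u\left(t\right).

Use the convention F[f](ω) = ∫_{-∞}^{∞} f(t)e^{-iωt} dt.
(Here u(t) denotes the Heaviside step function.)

F(ω) = \frac{4}{\left(i \omega + 4\right)^{3}}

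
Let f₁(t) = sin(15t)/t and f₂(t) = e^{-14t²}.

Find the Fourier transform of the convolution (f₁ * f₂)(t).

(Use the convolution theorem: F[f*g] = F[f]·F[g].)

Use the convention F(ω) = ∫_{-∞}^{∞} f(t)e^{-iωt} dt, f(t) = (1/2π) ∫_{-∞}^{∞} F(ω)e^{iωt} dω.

F[f₁*f₂](ω) = \begin{cases} \frac{\sqrt{14} \pi^{\frac{3}{2}} e^{- \frac{\omega^{2}}{56}}}{14} & \text{for}\: \omega > -15 \wedge \omega < 15 \\0 & \text{otherwise} \end{cases}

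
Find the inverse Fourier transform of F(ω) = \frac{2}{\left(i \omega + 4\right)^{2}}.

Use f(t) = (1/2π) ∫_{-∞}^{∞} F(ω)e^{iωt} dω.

f(t) = 2 t e^{- 4 t} u\left(t\right)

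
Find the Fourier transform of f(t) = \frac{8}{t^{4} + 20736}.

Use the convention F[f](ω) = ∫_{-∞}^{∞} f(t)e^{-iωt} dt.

F(ω) = \frac{\pi e^{- 6 \sqrt{2} \left|{\omega}\right|} \sin{\left(6 \sqrt{2} \left|{\omega}\right| + \frac{\pi}{4} \right)}}{216}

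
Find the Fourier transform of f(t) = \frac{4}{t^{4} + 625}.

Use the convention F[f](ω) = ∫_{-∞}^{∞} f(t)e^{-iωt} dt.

F(ω) = \frac{4 \pi e^{- \frac{5 \sqrt{2} \left|{\omega}\right|}{2}} \sin{\left(\frac{5 \sqrt{2} \left|{\omega}\right|}{2} + \frac{\pi}{4} \right)}}{125}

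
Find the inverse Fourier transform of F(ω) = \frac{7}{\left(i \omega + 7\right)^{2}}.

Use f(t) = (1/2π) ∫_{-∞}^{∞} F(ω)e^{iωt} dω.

f(t) = 7 t e^{- 7 t} u\left(t\right)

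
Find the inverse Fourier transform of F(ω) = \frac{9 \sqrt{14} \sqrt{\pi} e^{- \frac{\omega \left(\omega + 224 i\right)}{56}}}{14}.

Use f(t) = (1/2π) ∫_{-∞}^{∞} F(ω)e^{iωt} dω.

f(t) = 9 e^{- 14 \left(t - 4\right)^{2}}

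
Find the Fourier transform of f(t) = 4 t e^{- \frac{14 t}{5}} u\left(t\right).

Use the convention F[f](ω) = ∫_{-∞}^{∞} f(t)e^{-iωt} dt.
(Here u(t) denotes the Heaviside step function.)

F(ω) = \frac{100}{\left(5 i \omega + 14\right)^{2}}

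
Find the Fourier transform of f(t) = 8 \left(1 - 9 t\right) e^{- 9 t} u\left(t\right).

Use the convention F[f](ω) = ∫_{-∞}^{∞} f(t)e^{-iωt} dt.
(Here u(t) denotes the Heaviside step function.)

F(ω) = \frac{8 i \omega}{- \omega^{2} + 18 i \omega + 81}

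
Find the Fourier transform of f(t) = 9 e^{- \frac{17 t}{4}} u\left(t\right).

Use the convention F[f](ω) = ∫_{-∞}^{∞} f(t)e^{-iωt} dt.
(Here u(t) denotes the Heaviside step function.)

F(ω) = \frac{36}{4 i \omega + 17}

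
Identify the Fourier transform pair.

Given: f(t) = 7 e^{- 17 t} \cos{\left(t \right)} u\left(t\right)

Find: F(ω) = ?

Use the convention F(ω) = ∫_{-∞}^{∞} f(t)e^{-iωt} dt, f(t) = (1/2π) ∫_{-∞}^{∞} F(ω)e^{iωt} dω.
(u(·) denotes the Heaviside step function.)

F(ω) = \frac{7 \left(i \omega + 17\right)}{\left(i \omega + 17\right)^{2} + 1}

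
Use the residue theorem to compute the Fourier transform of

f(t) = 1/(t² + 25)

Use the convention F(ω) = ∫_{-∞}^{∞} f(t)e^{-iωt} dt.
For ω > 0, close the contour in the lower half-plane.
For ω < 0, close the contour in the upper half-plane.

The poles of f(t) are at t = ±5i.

Let g(z) = f(z)e^{-iωz}; for large |z| the factor e^{-iωz} decays in the lower half-plane when ω > 0 and in the upper half-plane when ω < 0.

Case ω > 0 (lower half-plane, clockwise contour ⇒ F(ω) = -2πi·ΣRes):
  Res_{z = - 5 i} g(z) = \frac{i e^{- 5 \omega}}{10}
  F(ω) = -2πi·ΣRes = \frac{\pi e^{- 5 \omega}}{5}

Case ω < 0 (upper half-plane, counterclockwise contour ⇒ F(ω) = +2πi·ΣRes):
  Res_{z = 5 i} g(z) = - \frac{i e^{5 \omega}}{10}
  F(ω) = 2πi·ΣRes = \frac{\pi e^{5 \omega}}{5}

Both cases combine into a single formula in |ω|:

F(ω) = \frac{\pi e^{- 5 \left|{\omega}\right|}}{5}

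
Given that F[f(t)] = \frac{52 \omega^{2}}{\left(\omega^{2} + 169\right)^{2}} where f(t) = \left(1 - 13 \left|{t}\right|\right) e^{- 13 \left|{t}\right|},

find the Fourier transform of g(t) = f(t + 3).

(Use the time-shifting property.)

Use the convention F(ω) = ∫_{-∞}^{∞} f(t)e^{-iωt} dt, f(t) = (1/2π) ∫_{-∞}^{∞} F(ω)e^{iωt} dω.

F[g](ω) = \frac{52 \omega^{2} e^{3 i \omega}}{\left(\omega^{2} + 169\right)^{2}}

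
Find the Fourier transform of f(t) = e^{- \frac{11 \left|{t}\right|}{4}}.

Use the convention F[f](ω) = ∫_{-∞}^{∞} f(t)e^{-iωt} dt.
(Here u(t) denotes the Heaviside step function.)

F(ω) = \frac{88}{16 \omega^{2} + 121}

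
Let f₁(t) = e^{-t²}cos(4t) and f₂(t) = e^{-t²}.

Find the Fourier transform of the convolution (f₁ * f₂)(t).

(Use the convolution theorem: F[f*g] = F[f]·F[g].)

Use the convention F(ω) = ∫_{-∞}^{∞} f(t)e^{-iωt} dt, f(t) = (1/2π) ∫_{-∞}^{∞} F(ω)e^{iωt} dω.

F[f₁*f₂](ω) = \frac{\pi \left(e^{4 \omega} + 1\right) e^{- \frac{\omega^{2}}{2} - 2 \omega - 4}}{2}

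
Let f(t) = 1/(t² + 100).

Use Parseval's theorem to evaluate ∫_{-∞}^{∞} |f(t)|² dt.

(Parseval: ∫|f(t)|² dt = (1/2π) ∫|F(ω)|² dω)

∫|f(t)|² dt = \frac{\pi}{2000}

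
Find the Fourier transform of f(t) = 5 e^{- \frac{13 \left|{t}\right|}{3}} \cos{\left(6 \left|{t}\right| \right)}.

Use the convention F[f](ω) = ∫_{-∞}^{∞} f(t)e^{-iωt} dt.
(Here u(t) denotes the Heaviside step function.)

F(ω) = \frac{390 \left(9 \omega^{2} + 493\right)}{81 \omega^{4} - 2790 \omega^{2} + 243049}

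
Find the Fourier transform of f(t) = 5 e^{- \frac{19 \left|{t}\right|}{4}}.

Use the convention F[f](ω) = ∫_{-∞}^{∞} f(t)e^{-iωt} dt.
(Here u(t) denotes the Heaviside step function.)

F(ω) = \frac{760}{16 \omega^{2} + 361}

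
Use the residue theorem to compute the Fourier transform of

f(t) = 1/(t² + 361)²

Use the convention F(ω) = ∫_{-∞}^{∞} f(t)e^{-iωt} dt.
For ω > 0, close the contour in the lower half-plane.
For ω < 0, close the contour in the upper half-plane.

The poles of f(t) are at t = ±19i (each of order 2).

Let g(z) = f(z)e^{-iωz}; for large |z| the factor e^{-iωz} decays in the lower half-plane when ω > 0 and in the upper half-plane when ω < 0.

Case ω > 0 (lower half-plane, clockwise contour ⇒ F(ω) = -2πi·ΣRes):
  Res_{z = - 19 i} g(z) = \frac{i \left(19 \omega + 1\right) e^{- 19 \omega}}{27436} (pole of order 2)
  F(ω) = -2πi·ΣRes = \frac{\pi \left(19 \omega + 1\right) e^{- 19 \omega}}{13718}

Case ω < 0 (upper half-plane, counterclockwise contour ⇒ F(ω) = +2πi·ΣRes):
  Res_{z = 19 i} g(z) = \frac{i \left(19 \omega - 1\right) e^{19 \omega}}{27436} (pole of order 2)
  F(ω) = 2πi·ΣRes = \frac{\pi \left(1 - 19 \omega\right) e^{19 \omega}}{13718}

Both cases combine into a single formula in |ω|:

F(ω) = \frac{\pi \left(19 \left|{\omega}\right| + 1\right) e^{- 19 \left|{\omega}\right|}}{13718}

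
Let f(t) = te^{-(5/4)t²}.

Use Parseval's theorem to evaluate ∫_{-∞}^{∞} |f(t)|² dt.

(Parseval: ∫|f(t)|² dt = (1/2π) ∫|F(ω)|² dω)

∫|f(t)|² dt = \frac{\sqrt{10} \sqrt{\pi}}{25}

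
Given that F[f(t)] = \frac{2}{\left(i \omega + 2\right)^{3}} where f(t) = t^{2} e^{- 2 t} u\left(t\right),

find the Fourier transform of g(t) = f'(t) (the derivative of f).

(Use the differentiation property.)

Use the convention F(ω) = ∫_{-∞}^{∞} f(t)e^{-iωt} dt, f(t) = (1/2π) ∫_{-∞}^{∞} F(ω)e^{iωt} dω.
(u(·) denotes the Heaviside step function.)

F[g](ω) = \frac{2 i \omega}{\left(i \omega + 2\right)^{3}}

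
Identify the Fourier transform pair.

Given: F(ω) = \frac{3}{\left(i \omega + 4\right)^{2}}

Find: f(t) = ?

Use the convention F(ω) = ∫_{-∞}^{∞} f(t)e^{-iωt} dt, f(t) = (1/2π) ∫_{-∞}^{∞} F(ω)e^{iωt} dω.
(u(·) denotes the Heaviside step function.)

f(t) = 3 t e^{- 4 t} u\left(t\right)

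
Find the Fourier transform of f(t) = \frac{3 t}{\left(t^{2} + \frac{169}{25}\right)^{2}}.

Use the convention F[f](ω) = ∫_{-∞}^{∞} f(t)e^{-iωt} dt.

F(ω) = - \frac{15 i \pi \omega e^{- \frac{13 \left|{\omega}\right|}{5}}}{26}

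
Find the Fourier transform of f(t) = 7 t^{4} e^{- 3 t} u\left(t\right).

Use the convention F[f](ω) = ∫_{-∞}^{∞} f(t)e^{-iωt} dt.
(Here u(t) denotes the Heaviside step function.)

F(ω) = \frac{168}{\left(i \omega + 3\right)^{5}}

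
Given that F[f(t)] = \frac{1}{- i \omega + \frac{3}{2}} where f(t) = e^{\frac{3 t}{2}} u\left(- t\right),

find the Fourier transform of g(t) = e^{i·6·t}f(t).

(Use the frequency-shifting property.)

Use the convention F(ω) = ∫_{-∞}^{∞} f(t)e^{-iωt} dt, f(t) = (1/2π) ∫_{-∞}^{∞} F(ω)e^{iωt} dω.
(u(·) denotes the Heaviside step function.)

F[g](ω) = - \frac{2}{2 i \left(\omega - 6\right) - 3}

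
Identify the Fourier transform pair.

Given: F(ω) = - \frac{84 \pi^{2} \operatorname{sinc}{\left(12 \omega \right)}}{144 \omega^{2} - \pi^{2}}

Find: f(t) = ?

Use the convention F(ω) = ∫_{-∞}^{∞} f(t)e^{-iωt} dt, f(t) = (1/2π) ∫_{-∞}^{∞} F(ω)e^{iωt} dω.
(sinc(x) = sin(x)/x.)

f(t) = 7 \left(\begin{cases} \cos^{2}{\left(\frac{\pi t}{24} \right)} & \text{for}\: \left|{t}\right| < 12 \\0 & \text{otherwise} \end{cases}\right)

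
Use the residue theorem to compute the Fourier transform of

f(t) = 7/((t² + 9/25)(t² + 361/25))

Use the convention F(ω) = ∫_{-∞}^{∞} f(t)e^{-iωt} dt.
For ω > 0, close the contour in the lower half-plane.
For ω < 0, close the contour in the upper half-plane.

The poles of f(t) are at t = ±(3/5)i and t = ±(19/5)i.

Let g(z) = f(z)e^{-iωz}; for large |z| the factor e^{-iωz} decays in the lower half-plane when ω > 0 and in the upper half-plane when ω < 0.

Case ω > 0 (lower half-plane, clockwise contour ⇒ F(ω) = -2πi·ΣRes):
  Res_{z = - \frac{3 i}{5}} g(z) = \frac{875 i e^{- \frac{3 \omega}{5}}}{2112}
  Res_{z = - \frac{19 i}{5}} g(z) = - \frac{875 i e^{- \frac{19 \omega}{5}}}{13376}
  F(ω) = -2πi·ΣRes = \frac{875 \pi \left(19 e^{\frac{16 \omega}{5}} - 3\right) e^{- \frac{19 \omega}{5}}}{20064}

Case ω < 0 (upper half-plane, counterclockwise contour ⇒ F(ω) = +2πi·ΣRes):
  Res_{z = \frac{3 i}{5}} g(z) = - \frac{875 i e^{\frac{3 \omega}{5}}}{2112}
  Res_{z = \frac{19 i}{5}} g(z) = \frac{875 i e^{\frac{19 \omega}{5}}}{13376}
  F(ω) = 2πi·ΣRes = \frac{875 \pi \left(19 - 3 e^{\frac{16 \omega}{5}}\right) e^{\frac{3 \omega}{5}}}{20064}

Both cases combine into a single formula in |ω|:

F(ω) = \frac{875 \pi \left(19 e^{\frac{16 \left|{\omega}\right|}{5}} - 3\right) e^{- \frac{19 \left|{\omega}\right|}{5}}}{20064}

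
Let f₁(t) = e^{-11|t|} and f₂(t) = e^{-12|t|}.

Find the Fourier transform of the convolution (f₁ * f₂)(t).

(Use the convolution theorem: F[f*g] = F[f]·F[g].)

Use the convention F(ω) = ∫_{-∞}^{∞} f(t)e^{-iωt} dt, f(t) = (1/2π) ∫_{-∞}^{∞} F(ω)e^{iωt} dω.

F[f₁*f₂](ω) = \frac{528}{\left(\omega^{2} + 121\right) \left(\omega^{2} + 144\right)}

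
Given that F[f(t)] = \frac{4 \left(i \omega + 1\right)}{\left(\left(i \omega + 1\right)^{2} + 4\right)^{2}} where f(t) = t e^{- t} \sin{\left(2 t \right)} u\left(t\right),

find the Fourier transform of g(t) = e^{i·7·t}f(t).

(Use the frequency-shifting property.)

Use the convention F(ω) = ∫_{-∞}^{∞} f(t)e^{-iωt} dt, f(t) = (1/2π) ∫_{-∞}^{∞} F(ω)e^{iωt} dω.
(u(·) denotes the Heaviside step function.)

F[g](ω) = \frac{4 \left(i \left(\omega - 7\right) + 1\right)}{\left(\left(i \left(\omega - 7\right) + 1\right)^{2} + 4\right)^{2}}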